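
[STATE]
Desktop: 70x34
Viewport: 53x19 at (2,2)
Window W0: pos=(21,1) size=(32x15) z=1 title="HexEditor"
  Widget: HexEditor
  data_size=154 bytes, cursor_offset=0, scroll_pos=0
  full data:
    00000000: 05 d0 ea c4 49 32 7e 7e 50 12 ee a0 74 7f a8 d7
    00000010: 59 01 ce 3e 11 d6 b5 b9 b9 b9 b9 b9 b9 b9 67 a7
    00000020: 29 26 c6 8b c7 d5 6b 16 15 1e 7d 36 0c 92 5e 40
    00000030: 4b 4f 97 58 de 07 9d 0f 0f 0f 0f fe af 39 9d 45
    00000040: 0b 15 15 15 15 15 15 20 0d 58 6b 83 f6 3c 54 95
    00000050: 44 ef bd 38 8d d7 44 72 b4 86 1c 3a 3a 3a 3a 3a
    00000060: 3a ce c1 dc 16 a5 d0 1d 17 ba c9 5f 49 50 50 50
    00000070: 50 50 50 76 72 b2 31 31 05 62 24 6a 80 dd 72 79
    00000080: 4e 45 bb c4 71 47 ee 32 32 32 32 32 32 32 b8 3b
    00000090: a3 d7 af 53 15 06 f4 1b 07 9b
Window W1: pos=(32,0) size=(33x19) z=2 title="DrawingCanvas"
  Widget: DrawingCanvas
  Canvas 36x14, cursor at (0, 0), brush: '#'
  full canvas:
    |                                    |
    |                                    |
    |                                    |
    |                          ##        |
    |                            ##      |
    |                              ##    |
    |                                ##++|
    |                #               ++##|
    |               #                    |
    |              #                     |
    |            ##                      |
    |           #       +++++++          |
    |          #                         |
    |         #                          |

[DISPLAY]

                   ┃ HexEditor┠──────────────────────
                   ┠──────────┃+                     
                   ┃00000000  ┃                      
                   ┃00000010  ┃                      
                   ┃00000020  ┃                      
                   ┃00000030  ┃                      
                   ┃00000040  ┃                      
                   ┃00000050  ┃                      
                   ┃00000060  ┃                #     
                   ┃00000070  ┃               #      
                   ┃00000080  ┃              #       
                   ┃00000090  ┃            ##        
                   ┃          ┃           #       +++
                   ┗━━━━━━━━━━┃          #           
                              ┃         #            
                              ┃                      
                              ┗━━━━━━━━━━━━━━━━━━━━━━
                                                     
                                                     


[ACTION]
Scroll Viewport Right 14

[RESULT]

     ┃ HexEditor┠───────────────────────────────┨    
     ┠──────────┃+                              ┃    
     ┃00000000  ┃                               ┃    
     ┃00000010  ┃                               ┃    
     ┃00000020  ┃                          ##   ┃    
     ┃00000030  ┃                            ## ┃    
     ┃00000040  ┃                              #┃    
     ┃00000050  ┃                               ┃    
     ┃00000060  ┃                #              ┃    
     ┃00000070  ┃               #               ┃    
     ┃00000080  ┃              #                ┃    
     ┃00000090  ┃            ##                 ┃    
     ┃          ┃           #       +++++++     ┃    
     ┗━━━━━━━━━━┃          #                    ┃    
                ┃         #                     ┃    
                ┃                               ┃    
                ┗━━━━━━━━━━━━━━━━━━━━━━━━━━━━━━━┛    
                                                     
                                                     


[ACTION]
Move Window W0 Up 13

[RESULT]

     ┠──────────┠───────────────────────────────┨    
     ┃00000000  ┃+                              ┃    
     ┃00000010  ┃                               ┃    
     ┃00000020  ┃                               ┃    
     ┃00000030  ┃                          ##   ┃    
     ┃00000040  ┃                            ## ┃    
     ┃00000050  ┃                              #┃    
     ┃00000060  ┃                               ┃    
     ┃00000070  ┃                #              ┃    
     ┃00000080  ┃               #               ┃    
     ┃00000090  ┃              #                ┃    
     ┃          ┃            ##                 ┃    
     ┗━━━━━━━━━━┃           #       +++++++     ┃    
                ┃          #                    ┃    
                ┃         #                     ┃    
                ┃                               ┃    
                ┗━━━━━━━━━━━━━━━━━━━━━━━━━━━━━━━┛    
                                                     
                                                     


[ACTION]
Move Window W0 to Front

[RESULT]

     ┠──────────────────────────────┨───────────┨    
     ┃00000000  05 d0 ea c4 49 32 7e┃           ┃    
     ┃00000010  59 01 ce 3e 11 d6 b5┃           ┃    
     ┃00000020  29 26 c6 8b c7 d5 6b┃           ┃    
     ┃00000030  4b 4f 97 58 de 07 9d┃      ##   ┃    
     ┃00000040  0b 15 15 15 15 15 15┃        ## ┃    
     ┃00000050  44 ef bd 38 8d d7 44┃          #┃    
     ┃00000060  3a ce c1 dc 16 a5 d0┃           ┃    
     ┃00000070  50 50 50 76 72 b2 31┃           ┃    
     ┃00000080  4e 45 bb c4 71 47 ee┃           ┃    
     ┃00000090  a3 d7 af 53 15 06 f4┃           ┃    
     ┃                              ┃           ┃    
     ┗━━━━━━━━━━━━━━━━━━━━━━━━━━━━━━┛++++++     ┃    
                ┃          #                    ┃    
                ┃         #                     ┃    
                ┃                               ┃    
                ┗━━━━━━━━━━━━━━━━━━━━━━━━━━━━━━━┛    
                                                     
                                                     


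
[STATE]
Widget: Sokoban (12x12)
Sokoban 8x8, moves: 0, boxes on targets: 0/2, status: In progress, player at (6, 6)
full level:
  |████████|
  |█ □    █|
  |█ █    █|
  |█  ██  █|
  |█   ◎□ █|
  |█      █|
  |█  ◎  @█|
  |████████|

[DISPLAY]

████████    
█ □    █    
█ █    █    
█  ██  █    
█   ◎□ █    
█      █    
█  ◎  @█    
████████    
Moves: 0  0/
            
            
            


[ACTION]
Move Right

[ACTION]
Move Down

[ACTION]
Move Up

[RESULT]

████████    
█ □    █    
█ █    █    
█  ██  █    
█   ◎□ █    
█     @█    
█  ◎   █    
████████    
Moves: 1  0/
            
            
            


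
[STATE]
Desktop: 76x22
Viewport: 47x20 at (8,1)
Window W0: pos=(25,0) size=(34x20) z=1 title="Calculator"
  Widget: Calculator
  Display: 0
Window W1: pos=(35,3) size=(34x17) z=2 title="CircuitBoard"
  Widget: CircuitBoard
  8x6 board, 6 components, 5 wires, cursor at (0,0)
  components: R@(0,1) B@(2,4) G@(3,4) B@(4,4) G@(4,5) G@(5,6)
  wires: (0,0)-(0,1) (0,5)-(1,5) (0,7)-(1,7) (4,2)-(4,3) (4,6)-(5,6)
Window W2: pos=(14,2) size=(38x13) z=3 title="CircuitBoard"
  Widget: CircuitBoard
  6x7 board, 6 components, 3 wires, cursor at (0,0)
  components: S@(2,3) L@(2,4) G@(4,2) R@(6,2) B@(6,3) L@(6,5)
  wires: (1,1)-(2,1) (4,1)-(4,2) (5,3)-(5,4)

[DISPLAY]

                 ┃ Calculator                  
      ┏━━━━━━━━━━━━━━━━━━━━━━━━━━━━━━━━━━━━┓───
      ┃ CircuitBoard                       ┃━━━
      ┠────────────────────────────────────┨   
      ┃   0 1 2 3 4 5                      ┃───
      ┃0  [.]                              ┃ 7 
      ┃                                    ┃   
      ┃1       ·                           ┃   
      ┃        │                           ┃   
      ┃2       ·       S   L               ┃   
      ┃                                    ┃   
      ┃3                                   ┃   
      ┃                                    ┃   
      ┗━━━━━━━━━━━━━━━━━━━━━━━━━━━━━━━━━━━━┛   
                 ┃         ┃4           · ─ ·  
                 ┃         ┃                   
                 ┃         ┃5                  
                 ┃         ┃Cursor: (0,0)      
                 ┗━━━━━━━━━┗━━━━━━━━━━━━━━━━━━━
                                               


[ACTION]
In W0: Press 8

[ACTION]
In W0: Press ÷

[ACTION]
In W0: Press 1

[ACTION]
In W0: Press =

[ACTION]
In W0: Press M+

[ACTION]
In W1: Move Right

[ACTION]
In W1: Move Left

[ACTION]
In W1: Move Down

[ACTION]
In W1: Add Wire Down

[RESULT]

                 ┃ Calculator                  
      ┏━━━━━━━━━━━━━━━━━━━━━━━━━━━━━━━━━━━━┓───
      ┃ CircuitBoard                       ┃━━━
      ┠────────────────────────────────────┨   
      ┃   0 1 2 3 4 5                      ┃───
      ┃0  [.]                              ┃ 7 
      ┃                                    ┃   
      ┃1       ·                           ┃   
      ┃        │                           ┃   
      ┃2       ·       S   L               ┃   
      ┃                                    ┃   
      ┃3                                   ┃   
      ┃                                    ┃   
      ┗━━━━━━━━━━━━━━━━━━━━━━━━━━━━━━━━━━━━┛   
                 ┃         ┃4           · ─ ·  
                 ┃         ┃                   
                 ┃         ┃5                  
                 ┃         ┃Cursor: (1,0)      
                 ┗━━━━━━━━━┗━━━━━━━━━━━━━━━━━━━
                                               


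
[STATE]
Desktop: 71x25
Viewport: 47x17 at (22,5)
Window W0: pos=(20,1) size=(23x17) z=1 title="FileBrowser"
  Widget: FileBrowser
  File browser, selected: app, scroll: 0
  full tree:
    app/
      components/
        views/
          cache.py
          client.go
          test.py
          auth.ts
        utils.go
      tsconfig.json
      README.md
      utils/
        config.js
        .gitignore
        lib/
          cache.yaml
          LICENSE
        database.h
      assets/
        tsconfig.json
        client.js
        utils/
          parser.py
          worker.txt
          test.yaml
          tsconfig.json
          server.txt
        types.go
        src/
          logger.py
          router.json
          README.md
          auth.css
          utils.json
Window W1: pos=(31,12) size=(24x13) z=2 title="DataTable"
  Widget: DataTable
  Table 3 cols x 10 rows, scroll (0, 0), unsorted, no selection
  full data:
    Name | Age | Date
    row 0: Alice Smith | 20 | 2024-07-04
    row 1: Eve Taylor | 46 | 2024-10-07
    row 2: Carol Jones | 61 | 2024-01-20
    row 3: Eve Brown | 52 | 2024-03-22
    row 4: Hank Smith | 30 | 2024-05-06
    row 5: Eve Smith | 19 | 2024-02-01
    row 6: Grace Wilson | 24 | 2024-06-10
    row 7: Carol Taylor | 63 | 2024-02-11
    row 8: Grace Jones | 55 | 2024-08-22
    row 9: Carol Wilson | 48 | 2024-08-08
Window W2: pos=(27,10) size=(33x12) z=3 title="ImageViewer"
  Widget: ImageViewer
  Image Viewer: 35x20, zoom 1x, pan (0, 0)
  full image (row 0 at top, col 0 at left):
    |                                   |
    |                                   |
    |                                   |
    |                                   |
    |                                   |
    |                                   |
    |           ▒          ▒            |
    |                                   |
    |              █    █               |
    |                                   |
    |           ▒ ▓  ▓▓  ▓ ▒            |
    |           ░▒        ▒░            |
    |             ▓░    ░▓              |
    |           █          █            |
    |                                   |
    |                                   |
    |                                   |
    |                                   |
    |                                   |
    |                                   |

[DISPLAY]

   [+] components/  ┃                          
   tsconfig.json    ┃                          
   README.md        ┃                          
   [+] utils/       ┃                          
   [+] assets/      ┃                          
     ┏━━━━━━━━━━━━━━━━━━━━━━━━━━━━━━━┓         
     ┃ ImageViewer                   ┃         
     ┠───────────────────────────────┨         
     ┃                               ┃         
     ┃                               ┃         
     ┃                               ┃         
     ┃                               ┃         
━━━━━┃                               ┃         
     ┃                               ┃         
     ┃           ▒          ▒        ┃         
     ┃                               ┃         
     ┗━━━━━━━━━━━━━━━━━━━━━━━━━━━━━━━┛         


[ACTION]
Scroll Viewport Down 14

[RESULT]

   [+] utils/       ┃                          
   [+] assets/      ┃                          
     ┏━━━━━━━━━━━━━━━━━━━━━━━━━━━━━━━┓         
     ┃ ImageViewer                   ┃         
     ┠───────────────────────────────┨         
     ┃                               ┃         
     ┃                               ┃         
     ┃                               ┃         
     ┃                               ┃         
━━━━━┃                               ┃         
     ┃                               ┃         
     ┃           ▒          ▒        ┃         
     ┃                               ┃         
     ┗━━━━━━━━━━━━━━━━━━━━━━━━━━━━━━━┛         
         ┃Eve Smith   │19 │2024-┃              
         ┃Grace Wilson│24 │2024-┃              
         ┗━━━━━━━━━━━━━━━━━━━━━━┛              


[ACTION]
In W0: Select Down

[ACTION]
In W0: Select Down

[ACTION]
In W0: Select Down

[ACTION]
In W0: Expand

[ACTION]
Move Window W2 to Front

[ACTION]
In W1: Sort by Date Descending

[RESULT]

   [+] utils/       ┃                          
   [+] assets/      ┃                          
     ┏━━━━━━━━━━━━━━━━━━━━━━━━━━━━━━━┓         
     ┃ ImageViewer                   ┃         
     ┠───────────────────────────────┨         
     ┃                               ┃         
     ┃                               ┃         
     ┃                               ┃         
     ┃                               ┃         
━━━━━┃                               ┃         
     ┃                               ┃         
     ┃           ▒          ▒        ┃         
     ┃                               ┃         
     ┗━━━━━━━━━━━━━━━━━━━━━━━━━━━━━━━┛         
         ┃Hank Smith  │30 │2024-┃              
         ┃Eve Brown   │52 │2024-┃              
         ┗━━━━━━━━━━━━━━━━━━━━━━┛              


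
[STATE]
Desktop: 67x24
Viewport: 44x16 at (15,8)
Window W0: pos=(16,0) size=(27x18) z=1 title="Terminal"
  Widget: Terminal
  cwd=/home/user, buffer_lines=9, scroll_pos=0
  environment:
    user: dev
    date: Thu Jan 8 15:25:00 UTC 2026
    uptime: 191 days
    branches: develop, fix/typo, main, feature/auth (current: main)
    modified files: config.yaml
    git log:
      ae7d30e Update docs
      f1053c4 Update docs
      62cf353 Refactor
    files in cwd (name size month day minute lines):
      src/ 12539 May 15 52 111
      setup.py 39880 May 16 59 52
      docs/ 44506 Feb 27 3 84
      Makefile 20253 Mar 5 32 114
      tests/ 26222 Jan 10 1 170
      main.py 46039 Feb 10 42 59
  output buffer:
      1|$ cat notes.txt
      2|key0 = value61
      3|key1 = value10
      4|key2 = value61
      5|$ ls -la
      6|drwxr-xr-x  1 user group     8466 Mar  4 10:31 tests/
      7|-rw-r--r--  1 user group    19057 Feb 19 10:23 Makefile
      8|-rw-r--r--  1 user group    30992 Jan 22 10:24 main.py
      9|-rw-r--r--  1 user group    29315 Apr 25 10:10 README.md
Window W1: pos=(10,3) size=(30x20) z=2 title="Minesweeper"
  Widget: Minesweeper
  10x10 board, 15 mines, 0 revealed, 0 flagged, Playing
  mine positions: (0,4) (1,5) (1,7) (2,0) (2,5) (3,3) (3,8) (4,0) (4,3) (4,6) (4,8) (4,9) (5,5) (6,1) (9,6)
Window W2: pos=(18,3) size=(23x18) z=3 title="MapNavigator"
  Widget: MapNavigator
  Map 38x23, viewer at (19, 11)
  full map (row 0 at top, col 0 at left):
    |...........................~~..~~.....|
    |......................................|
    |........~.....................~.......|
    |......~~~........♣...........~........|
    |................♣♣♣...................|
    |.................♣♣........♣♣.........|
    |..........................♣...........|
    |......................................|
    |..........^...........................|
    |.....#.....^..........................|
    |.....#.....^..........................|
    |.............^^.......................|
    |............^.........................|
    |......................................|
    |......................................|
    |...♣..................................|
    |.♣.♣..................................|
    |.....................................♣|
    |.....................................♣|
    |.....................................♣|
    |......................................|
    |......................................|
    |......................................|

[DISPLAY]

■■■┃.................♣...┃ ┃                
■■■┃.....................┃ ┃                
■■■┃.^...................┃ ┃                
■■■┃..^..................┃ ┃                
■■■┃..^..................┃ ┃                
■■■┃....^^....@..........┃ ┃                
■■■┃...^.................┃ ┃                
■■■┃.....................┃ ┃                
   ┃.....................┃ ┃                
   ┃.....................┃━┛                
   ┃.....................┃                  
   ┃.....................┃                  
   ┗━━━━━━━━━━━━━━━━━━━━━┛                  
                        ┃                   
━━━━━━━━━━━━━━━━━━━━━━━━┛                   
                                            


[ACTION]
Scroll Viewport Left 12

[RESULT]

       ┃■■■■■■■┃.................♣...┃ ┃    
       ┃■■■■■■■┃.....................┃ ┃    
       ┃■■■■■■■┃.^...................┃ ┃    
       ┃■■■■■■■┃..^..................┃ ┃    
       ┃■■■■■■■┃..^..................┃ ┃    
       ┃■■■■■■■┃....^^....@..........┃ ┃    
       ┃■■■■■■■┃...^.................┃ ┃    
       ┃■■■■■■■┃.....................┃ ┃    
       ┃       ┃.....................┃ ┃    
       ┃       ┃.....................┃━┛    
       ┃       ┃.....................┃      
       ┃       ┃.....................┃      
       ┃       ┗━━━━━━━━━━━━━━━━━━━━━┛      
       ┃                            ┃       
       ┗━━━━━━━━━━━━━━━━━━━━━━━━━━━━┛       
                                            


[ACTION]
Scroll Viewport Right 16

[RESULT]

.................♣...┃ ┃                    
.....................┃ ┃                    
.^...................┃ ┃                    
..^..................┃ ┃                    
..^..................┃ ┃                    
....^^....@..........┃ ┃                    
...^.................┃ ┃                    
.....................┃ ┃                    
.....................┃ ┃                    
.....................┃━┛                    
.....................┃                      
.....................┃                      
━━━━━━━━━━━━━━━━━━━━━┛                      
                    ┃                       
━━━━━━━━━━━━━━━━━━━━┛                       
                                            


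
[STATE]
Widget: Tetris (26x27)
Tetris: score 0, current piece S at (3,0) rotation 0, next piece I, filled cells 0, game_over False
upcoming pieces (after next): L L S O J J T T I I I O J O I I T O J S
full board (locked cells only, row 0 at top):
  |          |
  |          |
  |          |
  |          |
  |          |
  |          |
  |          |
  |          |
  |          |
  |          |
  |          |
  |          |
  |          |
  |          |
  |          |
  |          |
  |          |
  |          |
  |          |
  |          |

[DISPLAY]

    ░░    │Next:          
   ░░     │████           
          │               
          │               
          │               
          │               
          │Score:         
          │0              
          │               
          │               
          │               
          │               
          │               
          │               
          │               
          │               
          │               
          │               
          │               
          │               
          │               
          │               
          │               
          │               
          │               
          │               
          │               


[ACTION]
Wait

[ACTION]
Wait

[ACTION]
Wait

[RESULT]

          │Next:          
          │████           
          │               
    ░░    │               
   ░░     │               
          │               
          │Score:         
          │0              
          │               
          │               
          │               
          │               
          │               
          │               
          │               
          │               
          │               
          │               
          │               
          │               
          │               
          │               
          │               
          │               
          │               
          │               
          │               


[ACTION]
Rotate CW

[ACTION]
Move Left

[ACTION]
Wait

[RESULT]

          │Next:          
          │████           
          │               
          │               
  ░       │               
  ░░      │               
   ░      │Score:         
          │0              
          │               
          │               
          │               
          │               
          │               
          │               
          │               
          │               
          │               
          │               
          │               
          │               
          │               
          │               
          │               
          │               
          │               
          │               
          │               


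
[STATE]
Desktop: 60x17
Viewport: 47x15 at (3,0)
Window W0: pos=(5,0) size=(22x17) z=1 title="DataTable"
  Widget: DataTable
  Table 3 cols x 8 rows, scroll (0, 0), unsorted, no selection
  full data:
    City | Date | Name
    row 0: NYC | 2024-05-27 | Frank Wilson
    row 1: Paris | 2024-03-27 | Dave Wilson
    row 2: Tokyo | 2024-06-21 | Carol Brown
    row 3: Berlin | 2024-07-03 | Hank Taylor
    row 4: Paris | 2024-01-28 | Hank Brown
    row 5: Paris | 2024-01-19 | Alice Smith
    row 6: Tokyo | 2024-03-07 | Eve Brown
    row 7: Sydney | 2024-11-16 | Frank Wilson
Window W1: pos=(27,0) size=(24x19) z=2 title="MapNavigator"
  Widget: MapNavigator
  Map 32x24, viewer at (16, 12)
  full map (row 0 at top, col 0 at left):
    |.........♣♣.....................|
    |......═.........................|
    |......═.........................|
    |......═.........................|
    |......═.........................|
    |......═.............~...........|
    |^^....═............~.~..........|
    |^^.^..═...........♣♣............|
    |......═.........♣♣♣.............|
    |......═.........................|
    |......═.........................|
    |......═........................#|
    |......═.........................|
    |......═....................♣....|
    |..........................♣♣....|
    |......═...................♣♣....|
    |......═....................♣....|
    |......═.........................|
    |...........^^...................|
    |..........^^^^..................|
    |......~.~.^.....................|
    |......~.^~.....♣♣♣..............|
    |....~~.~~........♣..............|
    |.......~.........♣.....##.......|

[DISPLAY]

  ┏━━━━━━━━━━━━━━━━━━━━┓┏━━━━━━━━━━━━━━━━━━━━━━
  ┃ DataTable          ┃┃ MapNavigator         
  ┠────────────────────┨┠──────────────────────
  ┃City  │Date      │Na┃┃.═.............~......
  ┃──────┼──────────┼──┃┃.═............~.~.....
  ┃NYC   │2024-05-27│Fr┃┃.═...........♣♣.......
  ┃Paris │2024-03-27│Da┃┃.═.........♣♣♣........
  ┃Tokyo │2024-06-21│Ca┃┃.═....................
  ┃Berlin│2024-07-03│Ha┃┃.═....................
  ┃Paris │2024-01-28│Ha┃┃.═....................
  ┃Paris │2024-01-19│Al┃┃.═.........@..........
  ┃Tokyo │2024-03-07│Ev┃┃.═....................
  ┃Sydney│2024-11-16│Fr┃┃.....................♣
  ┃                    ┃┃.═...................♣
  ┃                    ┃┃.═....................


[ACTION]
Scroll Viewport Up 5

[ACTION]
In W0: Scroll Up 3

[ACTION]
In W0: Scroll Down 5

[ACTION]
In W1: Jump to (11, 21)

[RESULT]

  ┏━━━━━━━━━━━━━━━━━━━━┓┏━━━━━━━━━━━━━━━━━━━━━━
  ┃ DataTable          ┃┃ MapNavigator         
  ┠────────────────────┨┠──────────────────────
  ┃City  │Date      │Na┃┃......................
  ┃──────┼──────────┼──┃┃......═...............
  ┃NYC   │2024-05-27│Fr┃┃......═...............
  ┃Paris │2024-03-27│Da┃┃......═...............
  ┃Tokyo │2024-06-21│Ca┃┃...........^^.........
  ┃Berlin│2024-07-03│Ha┃┃..........^^^^........
  ┃Paris │2024-01-28│Ha┃┃......~.~.^...........
  ┃Paris │2024-01-19│Al┃┃......~.^~.@...♣♣♣....
  ┃Tokyo │2024-03-07│Ev┃┃....~~.~~........♣....
  ┃Sydney│2024-11-16│Fr┃┃.......~.........♣....
  ┃                    ┃┃                      
  ┃                    ┃┃                      


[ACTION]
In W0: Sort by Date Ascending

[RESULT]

  ┏━━━━━━━━━━━━━━━━━━━━┓┏━━━━━━━━━━━━━━━━━━━━━━
  ┃ DataTable          ┃┃ MapNavigator         
  ┠────────────────────┨┠──────────────────────
  ┃City  │Date     ▲│Na┃┃......................
  ┃──────┼──────────┼──┃┃......═...............
  ┃Paris │2024-01-19│Al┃┃......═...............
  ┃Paris │2024-01-28│Ha┃┃......═...............
  ┃Tokyo │2024-03-07│Ev┃┃...........^^.........
  ┃Paris │2024-03-27│Da┃┃..........^^^^........
  ┃NYC   │2024-05-27│Fr┃┃......~.~.^...........
  ┃Tokyo │2024-06-21│Ca┃┃......~.^~.@...♣♣♣....
  ┃Berlin│2024-07-03│Ha┃┃....~~.~~........♣....
  ┃Sydney│2024-11-16│Fr┃┃.......~.........♣....
  ┃                    ┃┃                      
  ┃                    ┃┃                      


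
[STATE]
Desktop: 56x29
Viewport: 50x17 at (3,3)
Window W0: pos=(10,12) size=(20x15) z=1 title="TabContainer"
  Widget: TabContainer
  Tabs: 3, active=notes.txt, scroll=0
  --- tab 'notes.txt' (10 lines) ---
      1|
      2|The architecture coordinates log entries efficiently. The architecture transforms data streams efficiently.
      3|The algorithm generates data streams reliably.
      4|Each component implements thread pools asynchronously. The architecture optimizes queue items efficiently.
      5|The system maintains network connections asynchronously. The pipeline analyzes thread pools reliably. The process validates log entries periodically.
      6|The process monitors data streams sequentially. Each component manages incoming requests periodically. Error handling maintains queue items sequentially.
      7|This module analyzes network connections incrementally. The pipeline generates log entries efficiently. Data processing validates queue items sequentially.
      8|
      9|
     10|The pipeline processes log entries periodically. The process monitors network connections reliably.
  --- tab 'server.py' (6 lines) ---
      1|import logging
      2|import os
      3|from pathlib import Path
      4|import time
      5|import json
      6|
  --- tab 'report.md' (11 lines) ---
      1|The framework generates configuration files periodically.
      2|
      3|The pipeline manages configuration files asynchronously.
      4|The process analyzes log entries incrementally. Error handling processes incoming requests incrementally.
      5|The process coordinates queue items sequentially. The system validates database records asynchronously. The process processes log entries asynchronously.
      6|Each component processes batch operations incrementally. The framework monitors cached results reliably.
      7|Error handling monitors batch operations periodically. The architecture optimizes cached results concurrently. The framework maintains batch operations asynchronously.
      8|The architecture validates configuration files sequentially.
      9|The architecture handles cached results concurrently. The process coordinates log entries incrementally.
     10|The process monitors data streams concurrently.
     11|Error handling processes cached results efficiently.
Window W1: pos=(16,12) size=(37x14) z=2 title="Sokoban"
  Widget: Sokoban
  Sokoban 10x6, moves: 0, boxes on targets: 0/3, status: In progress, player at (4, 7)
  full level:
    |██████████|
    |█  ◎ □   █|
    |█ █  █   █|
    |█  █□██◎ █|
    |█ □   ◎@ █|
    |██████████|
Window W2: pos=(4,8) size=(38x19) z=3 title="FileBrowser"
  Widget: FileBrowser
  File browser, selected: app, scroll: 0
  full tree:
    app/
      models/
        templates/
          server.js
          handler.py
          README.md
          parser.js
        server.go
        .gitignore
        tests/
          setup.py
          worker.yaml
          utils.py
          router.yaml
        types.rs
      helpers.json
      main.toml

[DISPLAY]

                                                  
                                                  
                                                  
                                                  
                                                  
 ┏━━━━━━━━━━━━━━━━━━━━━━━━━━━━━━━━━━━━┓           
 ┃ FileBrowser                        ┃           
 ┠────────────────────────────────────┨           
 ┃> [-] app/                          ┃           
 ┃    [+] models/                     ┃━━━━━━━━━━┓
 ┃    helpers.json                    ┃          ┃
 ┃    main.toml                       ┃──────────┨
 ┃                                    ┃          ┃
 ┃                                    ┃          ┃
 ┃                                    ┃          ┃
 ┃                                    ┃          ┃
 ┃                                    ┃          ┃


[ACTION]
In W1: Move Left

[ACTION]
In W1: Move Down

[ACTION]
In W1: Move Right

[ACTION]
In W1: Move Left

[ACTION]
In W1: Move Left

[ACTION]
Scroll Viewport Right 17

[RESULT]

                                                  
                                                  
                                                  
                                                  
                                                  
━━━━━━━━━━━━━━━━━━━━━━━━━━━━━━━━━━━┓              
FileBrowser                        ┃              
───────────────────────────────────┨              
 [-] app/                          ┃              
   [+] models/                     ┃━━━━━━━━━━┓   
   helpers.json                    ┃          ┃   
   main.toml                       ┃──────────┨   
                                   ┃          ┃   
                                   ┃          ┃   
                                   ┃          ┃   
                                   ┃          ┃   
                                   ┃          ┃   


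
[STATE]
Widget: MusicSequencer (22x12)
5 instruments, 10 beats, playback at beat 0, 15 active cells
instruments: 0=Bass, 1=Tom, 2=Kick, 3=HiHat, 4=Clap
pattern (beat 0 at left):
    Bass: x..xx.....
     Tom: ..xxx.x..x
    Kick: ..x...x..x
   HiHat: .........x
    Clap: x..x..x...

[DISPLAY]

      ▼123456789      
  Bass█··██·····      
   Tom··███·█··█      
  Kick··█···█··█      
 HiHat·········█      
  Clap█··█··█···      
                      
                      
                      
                      
                      
                      


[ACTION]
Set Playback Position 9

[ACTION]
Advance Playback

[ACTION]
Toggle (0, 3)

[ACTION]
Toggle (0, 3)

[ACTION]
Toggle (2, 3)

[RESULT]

      ▼123456789      
  Bass█··██·····      
   Tom··███·█··█      
  Kick··██··█··█      
 HiHat·········█      
  Clap█··█··█···      
                      
                      
                      
                      
                      
                      


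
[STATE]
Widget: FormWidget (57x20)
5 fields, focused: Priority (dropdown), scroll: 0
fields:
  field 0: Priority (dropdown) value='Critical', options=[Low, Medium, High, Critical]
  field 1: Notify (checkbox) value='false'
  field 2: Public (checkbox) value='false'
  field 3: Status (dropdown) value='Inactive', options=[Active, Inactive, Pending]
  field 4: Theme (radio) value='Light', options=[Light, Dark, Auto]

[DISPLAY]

> Priority:   [Critical                                ▼]
  Notify:     [ ]                                        
  Public:     [ ]                                        
  Status:     [Inactive                                ▼]
  Theme:      (●) Light  ( ) Dark  ( ) Auto              
                                                         
                                                         
                                                         
                                                         
                                                         
                                                         
                                                         
                                                         
                                                         
                                                         
                                                         
                                                         
                                                         
                                                         
                                                         


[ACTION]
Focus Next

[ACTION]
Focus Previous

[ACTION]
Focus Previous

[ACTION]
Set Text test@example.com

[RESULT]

  Priority:   [Critical                                ▼]
  Notify:     [ ]                                        
  Public:     [ ]                                        
  Status:     [Inactive                                ▼]
> Theme:      (●) Light  ( ) Dark  ( ) Auto              
                                                         
                                                         
                                                         
                                                         
                                                         
                                                         
                                                         
                                                         
                                                         
                                                         
                                                         
                                                         
                                                         
                                                         
                                                         


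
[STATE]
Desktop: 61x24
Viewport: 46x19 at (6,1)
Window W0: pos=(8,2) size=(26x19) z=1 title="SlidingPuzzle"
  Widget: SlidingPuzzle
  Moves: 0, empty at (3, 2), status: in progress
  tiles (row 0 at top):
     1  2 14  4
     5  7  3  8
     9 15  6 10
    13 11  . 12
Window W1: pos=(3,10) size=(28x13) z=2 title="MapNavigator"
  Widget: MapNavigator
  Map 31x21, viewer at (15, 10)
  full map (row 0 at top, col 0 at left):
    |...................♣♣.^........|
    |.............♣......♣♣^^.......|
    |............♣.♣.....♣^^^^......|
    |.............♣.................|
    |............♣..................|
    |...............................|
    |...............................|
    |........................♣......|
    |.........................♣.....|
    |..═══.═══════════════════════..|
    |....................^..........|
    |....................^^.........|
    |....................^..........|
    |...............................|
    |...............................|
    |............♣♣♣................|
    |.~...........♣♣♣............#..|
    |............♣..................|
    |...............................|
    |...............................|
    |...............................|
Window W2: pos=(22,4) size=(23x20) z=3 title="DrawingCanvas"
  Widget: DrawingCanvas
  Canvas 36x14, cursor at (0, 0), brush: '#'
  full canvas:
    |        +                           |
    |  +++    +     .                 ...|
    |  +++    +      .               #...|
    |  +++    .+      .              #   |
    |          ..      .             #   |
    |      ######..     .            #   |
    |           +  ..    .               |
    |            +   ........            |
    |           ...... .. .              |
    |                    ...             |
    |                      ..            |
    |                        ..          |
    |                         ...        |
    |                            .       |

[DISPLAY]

                                              
  ┏━━━━━━━━━━━━━━━━━━━━━━━━┓                  
  ┃ SlidingPuzzle          ┃                  
  ┠─────────────┏━━━━━━━━━━━━━━━━━━━━━┓       
  ┃┌────┬────┬──┃ DrawingCanvas       ┃       
  ┃│  1 │  2 │ 1┠─────────────────────┨       
  ┃├────┼────┼──┃+       +            ┃       
  ┃│  5 │  7 │  ┃  +++    +     .     ┃       
  ┃├────┼────┼──┃  +++    +      .    ┃       
━━━━━━━━━━━━━━━━┃  +++    .+      .   ┃       
apNavigator     ┃          ..      .  ┃       
────────────────┃      ######..     . ┃       
................┃           +  ..    .┃       
................┃            +   .....┃       
................┃           ...... .. ┃       
═.══════════════┃                    .┃       
...........@....┃                     ┃       
................┃                     ┃       
................┃                     ┃       


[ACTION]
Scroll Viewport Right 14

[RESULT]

                                              
━━━━━━━━━━━━━━━━━━┓                           
ngPuzzle          ┃                           
───────┏━━━━━━━━━━━━━━━━━━━━━┓                
────┬──┃ DrawingCanvas       ┃                
  2 │ 1┠─────────────────────┨                
────┼──┃+       +            ┃                
  7 │  ┃  +++    +     .     ┃                
────┼──┃  +++    +      .    ┃                
━━━━━━━┃  +++    .+      .   ┃                
or     ┃          ..      .  ┃                
───────┃      ######..     . ┃                
.......┃           +  ..    .┃                
.......┃            +   .....┃                
.......┃           ...... .. ┃                
═══════┃                    .┃                
..@....┃                     ┃                
.......┃                     ┃                
.......┃                     ┃                


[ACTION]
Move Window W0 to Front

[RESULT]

                                              
━━━━━━━━━━━━━━━━━━┓                           
ngPuzzle          ┃                           
──────────────────┨━━━━━━━━━━┓                
────┬────┬────┐   ┃vas       ┃                
  2 │ 14 │  4 │   ┃──────────┨                
────┼────┼────┤   ┃          ┃                
  7 │  3 │  8 │   ┃    .     ┃                
────┼────┼────┤   ┃     .    ┃                
 15 │  6 │ 10 │   ┃      .   ┃                
────┼────┼────┤   ┃.      .  ┃                
 11 │    │ 12 │   ┃#..     . ┃                
────┴────┴────┘   ┃+  ..    .┃                
 0                ┃ +   .....┃                
                  ┃...... .. ┃                
                  ┃         .┃                
                  ┃          ┃                
                  ┃          ┃                
                  ┃          ┃                


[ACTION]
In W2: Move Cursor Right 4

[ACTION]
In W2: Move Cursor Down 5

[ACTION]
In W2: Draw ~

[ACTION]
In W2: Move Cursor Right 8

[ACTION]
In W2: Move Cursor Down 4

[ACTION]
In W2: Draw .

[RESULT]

                                              
━━━━━━━━━━━━━━━━━━┓                           
ngPuzzle          ┃                           
──────────────────┨━━━━━━━━━━┓                
────┬────┬────┐   ┃vas       ┃                
  2 │ 14 │  4 │   ┃──────────┨                
────┼────┼────┤   ┃          ┃                
  7 │  3 │  8 │   ┃    .     ┃                
────┼────┼────┤   ┃     .    ┃                
 15 │  6 │ 10 │   ┃      .   ┃                
────┼────┼────┤   ┃.      .  ┃                
 11 │    │ 12 │   ┃#..     . ┃                
────┴────┴────┘   ┃+  ..    .┃                
 0                ┃ +   .....┃                
                  ┃...... .. ┃                
                  ┃ .       .┃                
                  ┃          ┃                
                  ┃          ┃                
                  ┃          ┃                
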